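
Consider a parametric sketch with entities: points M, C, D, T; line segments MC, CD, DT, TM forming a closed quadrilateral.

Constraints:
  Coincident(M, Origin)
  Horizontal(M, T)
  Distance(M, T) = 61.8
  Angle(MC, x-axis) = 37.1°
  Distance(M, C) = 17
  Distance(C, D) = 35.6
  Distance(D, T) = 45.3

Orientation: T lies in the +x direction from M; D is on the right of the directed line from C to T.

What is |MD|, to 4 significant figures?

33.47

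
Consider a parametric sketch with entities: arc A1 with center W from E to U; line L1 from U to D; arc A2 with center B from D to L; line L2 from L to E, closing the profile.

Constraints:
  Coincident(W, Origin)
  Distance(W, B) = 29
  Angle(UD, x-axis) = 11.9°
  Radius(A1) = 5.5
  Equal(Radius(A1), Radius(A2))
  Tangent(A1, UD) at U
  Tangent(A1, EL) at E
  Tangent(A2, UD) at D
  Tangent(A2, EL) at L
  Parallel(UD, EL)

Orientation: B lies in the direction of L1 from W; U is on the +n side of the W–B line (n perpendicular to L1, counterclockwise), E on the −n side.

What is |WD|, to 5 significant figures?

29.517

Tangency of A1 to both parallel lines with radius 5.5 puts U and E at W ± 5.5·n: U = (-1.1341, 5.3818), E = (1.1341, -5.3818). Equal radii place D and L the same way about B: D = B + 5.5·n = (27.243, 11.362), L = B − 5.5·n = (29.511, 0.59812). Then |WD| = |D − W| = 29.517.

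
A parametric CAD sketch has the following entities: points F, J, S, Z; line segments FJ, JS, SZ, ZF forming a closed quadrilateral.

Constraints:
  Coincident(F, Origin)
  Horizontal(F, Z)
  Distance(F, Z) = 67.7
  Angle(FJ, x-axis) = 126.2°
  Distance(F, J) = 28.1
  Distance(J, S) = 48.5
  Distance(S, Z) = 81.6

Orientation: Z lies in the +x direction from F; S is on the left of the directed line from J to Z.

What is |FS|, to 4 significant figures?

62.29

Checks: |JS| = 48.50 ✓; |SZ| = 81.60 ✓.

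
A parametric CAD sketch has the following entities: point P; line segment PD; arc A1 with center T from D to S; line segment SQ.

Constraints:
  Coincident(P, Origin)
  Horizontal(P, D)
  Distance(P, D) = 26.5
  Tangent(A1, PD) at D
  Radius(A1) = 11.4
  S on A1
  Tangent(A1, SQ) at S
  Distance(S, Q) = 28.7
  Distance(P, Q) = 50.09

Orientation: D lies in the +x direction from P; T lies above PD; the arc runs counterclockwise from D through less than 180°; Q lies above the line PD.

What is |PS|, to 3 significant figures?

40.2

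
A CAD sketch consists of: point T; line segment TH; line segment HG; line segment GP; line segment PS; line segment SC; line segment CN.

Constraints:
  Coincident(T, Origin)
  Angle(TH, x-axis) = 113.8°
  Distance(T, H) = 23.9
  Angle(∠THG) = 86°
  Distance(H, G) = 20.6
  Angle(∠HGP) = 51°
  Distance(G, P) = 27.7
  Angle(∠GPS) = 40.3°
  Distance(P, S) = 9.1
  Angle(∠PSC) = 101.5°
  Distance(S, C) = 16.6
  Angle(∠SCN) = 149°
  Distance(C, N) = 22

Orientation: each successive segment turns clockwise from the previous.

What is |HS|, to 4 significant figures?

12.78

∠HGP = 51.0° gives GP at -109.2° from the x-axis; with |GP| = 27.7, P = (0.6278, 2.686). ∠GPS = 40.3° gives PS at 111.1° from the x-axis; with |PS| = 9.1, S = (-2.648, 11.18). Then |HS| = |S − H| = 12.78.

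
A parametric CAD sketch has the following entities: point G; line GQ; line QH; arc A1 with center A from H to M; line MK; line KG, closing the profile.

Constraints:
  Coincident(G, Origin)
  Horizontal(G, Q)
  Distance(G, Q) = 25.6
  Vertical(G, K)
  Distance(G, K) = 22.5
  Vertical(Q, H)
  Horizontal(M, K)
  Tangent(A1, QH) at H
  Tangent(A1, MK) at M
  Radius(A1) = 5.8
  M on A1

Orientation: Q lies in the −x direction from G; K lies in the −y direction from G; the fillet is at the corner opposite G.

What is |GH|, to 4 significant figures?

30.57

The virtual corner opposite G is at (-25.60, -22.50). Since A1 is tangent to QH there, AH ⟂ QH and the tangent condition forces AM to be normal to MK, with radius 5.8, so the center A sits 5.8 in from both sides at A = (-19.80, -16.70). That places the tangent points at H = (-25.60, -16.70) on QH and M = (-19.80, -22.50) on MK. Then |GH| = |H − G| = 30.57.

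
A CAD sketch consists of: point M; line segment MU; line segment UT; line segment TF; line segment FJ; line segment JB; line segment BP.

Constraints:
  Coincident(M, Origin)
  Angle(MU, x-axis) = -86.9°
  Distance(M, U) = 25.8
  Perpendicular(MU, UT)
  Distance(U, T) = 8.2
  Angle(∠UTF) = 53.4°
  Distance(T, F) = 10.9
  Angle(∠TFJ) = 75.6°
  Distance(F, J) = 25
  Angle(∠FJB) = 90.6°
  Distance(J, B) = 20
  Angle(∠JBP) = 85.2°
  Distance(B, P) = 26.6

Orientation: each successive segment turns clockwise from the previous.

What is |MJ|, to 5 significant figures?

39.084

M is at the origin; MU runs at -86.9° with length 25.8, so U = (1.3952, -25.762). The perpendicularity gives UT at right angles to MU, so UT runs at -176.90°; with |UT| = 8.2, T = (-6.7928, -26.206). ∠UTF = 53.4° gives TF at 56.500° from the x-axis; with |TF| = 10.9, F = (-0.77665, -17.116). ∠TFJ = 75.6° gives FJ at -47.900° from the x-axis; with |FJ| = 25.0, J = (15.984, -35.666). Then |MJ| = |J − M| = 39.084.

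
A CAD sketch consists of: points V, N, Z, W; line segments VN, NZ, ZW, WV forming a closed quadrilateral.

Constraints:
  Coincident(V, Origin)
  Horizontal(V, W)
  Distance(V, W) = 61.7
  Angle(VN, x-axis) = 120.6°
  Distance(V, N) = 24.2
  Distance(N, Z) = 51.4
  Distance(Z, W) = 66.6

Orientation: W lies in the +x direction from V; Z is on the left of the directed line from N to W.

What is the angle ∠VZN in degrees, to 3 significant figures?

22.7°

Checks: |NZ| = 51.40 ✓; |ZW| = 66.60 ✓.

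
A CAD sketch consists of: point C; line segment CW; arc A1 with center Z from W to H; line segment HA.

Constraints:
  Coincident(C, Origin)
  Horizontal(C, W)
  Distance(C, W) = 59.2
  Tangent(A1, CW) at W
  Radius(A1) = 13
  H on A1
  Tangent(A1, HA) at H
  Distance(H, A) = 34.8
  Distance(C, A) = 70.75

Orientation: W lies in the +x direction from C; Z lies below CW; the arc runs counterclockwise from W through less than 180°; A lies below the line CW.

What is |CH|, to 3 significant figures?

48.6

Checks: C.y = 0.00, W.y = 0.00 ✓; ∠(ZW, WC) = 90.00° ✓; |ZW| = 13.00 ✓; |ZH| = 13.00 ✓; ∠(ZH, HA) = 90.00° ✓; |HA| = 34.80 ✓; |CA| = 70.75 ✓.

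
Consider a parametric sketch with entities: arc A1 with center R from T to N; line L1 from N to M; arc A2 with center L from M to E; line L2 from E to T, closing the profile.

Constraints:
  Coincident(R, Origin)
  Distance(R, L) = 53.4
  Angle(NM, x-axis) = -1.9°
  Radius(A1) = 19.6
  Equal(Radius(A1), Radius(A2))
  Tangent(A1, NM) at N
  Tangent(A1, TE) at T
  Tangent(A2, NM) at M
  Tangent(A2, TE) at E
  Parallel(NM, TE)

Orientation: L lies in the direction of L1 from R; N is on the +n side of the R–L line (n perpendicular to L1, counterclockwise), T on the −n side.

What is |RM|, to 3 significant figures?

56.9

The slot axis is L1's direction at -1.9°, so u = (cos -1.9°, sin -1.9°) = (0.999, -0.0332) and n = (−sin -1.9°, cos -1.9°) = (0.0332, 0.999). R is at the origin and L lies 53.4 along u from R, so L = 53.4·u = (53.4, -1.77). Tangency of A1 to both parallel lines with radius 19.6 puts N and T at R ± 19.6·n: N = (0.650, 19.6), T = (-0.650, -19.6). Equal radii place M and E the same way about L: M = L + 19.6·n = (54.0, 17.8), E = L − 19.6·n = (52.7, -21.4). Then |RM| = |M − R| = 56.9.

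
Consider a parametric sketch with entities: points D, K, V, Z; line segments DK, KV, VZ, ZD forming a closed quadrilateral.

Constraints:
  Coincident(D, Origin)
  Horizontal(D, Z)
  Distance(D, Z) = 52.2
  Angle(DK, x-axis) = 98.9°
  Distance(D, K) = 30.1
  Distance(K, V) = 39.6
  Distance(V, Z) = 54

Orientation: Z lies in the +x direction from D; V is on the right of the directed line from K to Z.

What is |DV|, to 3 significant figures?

9.73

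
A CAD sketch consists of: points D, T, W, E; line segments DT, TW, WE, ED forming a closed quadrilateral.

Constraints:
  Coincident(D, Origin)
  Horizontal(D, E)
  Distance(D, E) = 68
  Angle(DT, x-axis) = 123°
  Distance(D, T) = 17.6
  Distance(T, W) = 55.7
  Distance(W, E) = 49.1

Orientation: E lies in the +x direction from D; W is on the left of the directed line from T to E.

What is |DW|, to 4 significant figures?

56.71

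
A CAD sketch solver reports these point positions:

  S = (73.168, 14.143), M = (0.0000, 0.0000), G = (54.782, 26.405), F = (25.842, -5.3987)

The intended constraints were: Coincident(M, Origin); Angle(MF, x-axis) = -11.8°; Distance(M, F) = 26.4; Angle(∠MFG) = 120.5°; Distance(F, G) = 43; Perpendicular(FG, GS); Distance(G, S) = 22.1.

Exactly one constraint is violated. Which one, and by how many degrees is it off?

Perpendicular(FG, GS) — off by 8.60°.

M = (0.00, 0.00) ✓; MF at -11.80° ✓; |MF| = 26.40 ✓; ∠MFG = 120.5° ✓; |FG| = 43.00 ✓; ∠(FG, GS) = 81.40° ✗; |GS| = 22.10 ✓.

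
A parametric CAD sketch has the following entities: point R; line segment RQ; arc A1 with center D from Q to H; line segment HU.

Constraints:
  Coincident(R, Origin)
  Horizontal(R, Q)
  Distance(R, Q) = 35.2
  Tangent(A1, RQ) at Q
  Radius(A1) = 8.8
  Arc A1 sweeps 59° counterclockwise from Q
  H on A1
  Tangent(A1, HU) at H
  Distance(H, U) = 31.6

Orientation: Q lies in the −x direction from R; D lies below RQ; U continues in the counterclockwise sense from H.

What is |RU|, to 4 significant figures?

66.83

R is at the origin; RQ is horizontal with |RQ| = 35.2 and Q on the −x side, so Q = (-35.20, 0.000). The tangent condition forces DQ to be normal to RQ, so D = Q + (0, -8.8) = (-35.20, -8.800). On A1, Q sits at bearing 90° from D; a 59° counterclockwise sweep puts H at bearing 149°, so H = D + 8.8·(cos 149°, sin 149°) = (-42.74, -4.268). A1 meets HU tangentially, so DH is at right angles to HU, so HU runs along (−sin 149°, cos 149°); with |HU| = 31.6, U = (-59.02, -31.35). Then |RU| = |U − R| = 66.83.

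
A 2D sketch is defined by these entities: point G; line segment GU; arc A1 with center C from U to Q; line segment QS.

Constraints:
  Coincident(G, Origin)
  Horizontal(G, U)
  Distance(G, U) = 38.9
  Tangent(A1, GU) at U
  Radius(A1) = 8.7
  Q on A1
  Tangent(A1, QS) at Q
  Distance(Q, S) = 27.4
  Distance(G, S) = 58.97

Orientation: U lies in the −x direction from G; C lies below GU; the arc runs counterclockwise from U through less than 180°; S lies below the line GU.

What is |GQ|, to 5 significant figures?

48.453

Checks: |CQ| = 8.700 ✓; ∠(CQ, QS) = 90.00° ✓; |QS| = 27.40 ✓; |GS| = 58.97 ✓.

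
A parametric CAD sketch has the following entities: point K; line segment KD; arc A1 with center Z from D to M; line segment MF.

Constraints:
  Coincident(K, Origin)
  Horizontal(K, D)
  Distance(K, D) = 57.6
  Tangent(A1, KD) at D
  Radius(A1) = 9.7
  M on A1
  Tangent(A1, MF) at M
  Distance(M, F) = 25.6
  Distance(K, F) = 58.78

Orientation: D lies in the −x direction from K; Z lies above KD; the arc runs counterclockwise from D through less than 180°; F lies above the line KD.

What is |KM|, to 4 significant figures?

48.82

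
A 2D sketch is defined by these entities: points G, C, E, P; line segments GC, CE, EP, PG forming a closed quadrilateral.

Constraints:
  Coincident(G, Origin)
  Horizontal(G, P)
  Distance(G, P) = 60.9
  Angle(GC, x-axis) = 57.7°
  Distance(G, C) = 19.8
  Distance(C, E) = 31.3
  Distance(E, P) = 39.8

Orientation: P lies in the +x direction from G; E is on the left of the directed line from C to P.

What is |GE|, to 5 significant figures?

49.682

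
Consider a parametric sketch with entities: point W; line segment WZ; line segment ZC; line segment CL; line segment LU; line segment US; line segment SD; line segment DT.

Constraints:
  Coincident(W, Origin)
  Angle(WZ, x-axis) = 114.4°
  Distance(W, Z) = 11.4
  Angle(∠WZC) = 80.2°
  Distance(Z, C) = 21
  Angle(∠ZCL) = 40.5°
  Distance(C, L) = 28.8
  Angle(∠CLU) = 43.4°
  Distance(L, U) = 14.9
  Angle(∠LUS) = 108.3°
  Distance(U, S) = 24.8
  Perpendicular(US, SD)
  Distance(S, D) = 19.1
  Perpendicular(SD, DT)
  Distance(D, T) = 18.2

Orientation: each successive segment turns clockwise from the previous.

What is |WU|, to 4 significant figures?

7.452

W is at the origin; WZ runs at 114.4° with length 11.4, so Z = (-4.709, 10.38). ∠WZC = 80.2° gives ZC at 14.60° from the x-axis; with |ZC| = 21.0, C = (15.61, 15.68). ∠ZCL = 40.5° gives CL at -124.9° from the x-axis; with |CL| = 28.8, L = (-0.8653, -7.945). ∠CLU = 43.4° gives LU at 98.50° from the x-axis; with |LU| = 14.9, U = (-3.068, 6.791). Then |WU| = |U − W| = 7.452.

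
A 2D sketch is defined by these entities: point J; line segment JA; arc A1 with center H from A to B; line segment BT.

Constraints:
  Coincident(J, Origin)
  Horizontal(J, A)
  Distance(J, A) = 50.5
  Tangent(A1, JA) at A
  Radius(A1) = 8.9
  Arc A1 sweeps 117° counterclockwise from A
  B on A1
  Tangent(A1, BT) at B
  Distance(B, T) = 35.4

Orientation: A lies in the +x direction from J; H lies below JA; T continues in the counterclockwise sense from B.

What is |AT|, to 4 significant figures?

45.22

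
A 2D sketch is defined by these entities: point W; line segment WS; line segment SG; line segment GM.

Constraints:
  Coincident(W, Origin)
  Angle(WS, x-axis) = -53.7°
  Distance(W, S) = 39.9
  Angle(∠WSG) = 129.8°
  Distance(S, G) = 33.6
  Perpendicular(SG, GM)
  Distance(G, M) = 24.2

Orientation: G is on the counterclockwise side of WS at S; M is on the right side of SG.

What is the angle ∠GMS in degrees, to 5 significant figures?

54.237°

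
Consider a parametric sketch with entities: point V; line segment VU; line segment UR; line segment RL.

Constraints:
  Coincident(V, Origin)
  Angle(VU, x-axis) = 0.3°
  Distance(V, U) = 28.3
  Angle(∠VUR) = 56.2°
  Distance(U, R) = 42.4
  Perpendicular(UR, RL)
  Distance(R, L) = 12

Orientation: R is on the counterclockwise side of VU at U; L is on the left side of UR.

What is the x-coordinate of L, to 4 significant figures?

-5.408

∠VUR = 56.2°, so UR runs at 0.3° + (180° − 56.2°) = 124.1° from the x-axis; with |UR| = 42.4, R = U + 42.4·(cos 124.1°, sin 124.1°) = (4.529, 35.26). The perpendicularity gives RL at right angles to UR; with |RL| = 12.0 on the left of UR, L = R + 12.0·(-0.8281, -0.5606) = (-5.408, 28.53). So L.x = -5.408.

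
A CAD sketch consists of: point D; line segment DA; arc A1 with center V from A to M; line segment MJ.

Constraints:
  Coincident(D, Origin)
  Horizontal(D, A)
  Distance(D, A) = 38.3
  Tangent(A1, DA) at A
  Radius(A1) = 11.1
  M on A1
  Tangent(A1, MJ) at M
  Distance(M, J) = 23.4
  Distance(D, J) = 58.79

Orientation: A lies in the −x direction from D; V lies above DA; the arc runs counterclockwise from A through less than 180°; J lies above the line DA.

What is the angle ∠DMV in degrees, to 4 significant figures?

103.6°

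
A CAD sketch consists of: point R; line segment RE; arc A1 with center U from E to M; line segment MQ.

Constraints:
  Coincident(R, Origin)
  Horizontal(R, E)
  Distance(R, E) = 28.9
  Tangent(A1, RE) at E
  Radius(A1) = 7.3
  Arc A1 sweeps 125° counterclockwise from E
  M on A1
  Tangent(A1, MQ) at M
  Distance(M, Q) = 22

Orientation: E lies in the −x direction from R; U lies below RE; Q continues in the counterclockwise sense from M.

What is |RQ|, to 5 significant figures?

36.964

R is at the origin; RE is horizontal with |RE| = 28.9 and E on the −x side, so E = (-28.900, 0.0000). Tangency of A1 to RE means the radius UE is perpendicular to RE, so U = E + (0, -7.3) = (-28.900, -7.3000). On A1, E sits at bearing 90° from U; a 125° counterclockwise sweep puts M at bearing 215°, so M = U + 7.3·(cos 215°, sin 215°) = (-34.880, -11.487). The tangent condition forces UM to be normal to MQ, so MQ runs along (−sin 215°, cos 215°); with |MQ| = 22.0, Q = (-22.261, -29.508). Then |RQ| = |Q − R| = 36.964.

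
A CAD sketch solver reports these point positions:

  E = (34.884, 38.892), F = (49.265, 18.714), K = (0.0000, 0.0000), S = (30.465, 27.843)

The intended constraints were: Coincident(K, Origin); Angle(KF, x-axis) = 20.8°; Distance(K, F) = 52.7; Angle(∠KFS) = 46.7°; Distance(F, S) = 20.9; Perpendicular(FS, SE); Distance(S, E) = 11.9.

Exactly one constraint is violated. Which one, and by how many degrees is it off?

Perpendicular(FS, SE) — off by 4.10°.

K = (0.00, 0.00) ✓; KF at 20.80° ✓; |KF| = 52.70 ✓; ∠KFS = 46.70° ✓; |FS| = 20.90 ✓; ∠(FS, SE) = 85.90° ✗; |SE| = 11.90 ✓.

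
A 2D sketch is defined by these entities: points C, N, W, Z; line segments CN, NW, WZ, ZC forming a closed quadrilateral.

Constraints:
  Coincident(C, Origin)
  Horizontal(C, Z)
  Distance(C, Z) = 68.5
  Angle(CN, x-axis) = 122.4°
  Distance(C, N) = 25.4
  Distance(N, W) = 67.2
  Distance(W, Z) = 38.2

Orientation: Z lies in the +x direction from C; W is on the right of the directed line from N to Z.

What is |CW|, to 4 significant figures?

43.56

C is at the origin; C and Z share the same y with |CZ| = 68.5 and Z in +x, so Z = (68.5, 0). CN runs at 122.4° with |CN| = 25.4, so N = (-13.61, 21.45). W is determined by |NW| = 67.2 and |WZ| = 38.2 together: it lies at the intersection of circle(N, 67.2) and circle(Z, 38.2). With |NZ| = 84.86, the foot of the radical line on NZ is 60.44 from N and the perpendicular offset is √(67.2² − 60.44²) = 29.37. Taking the right-of-NZ solution: W = (37.45, -22.25).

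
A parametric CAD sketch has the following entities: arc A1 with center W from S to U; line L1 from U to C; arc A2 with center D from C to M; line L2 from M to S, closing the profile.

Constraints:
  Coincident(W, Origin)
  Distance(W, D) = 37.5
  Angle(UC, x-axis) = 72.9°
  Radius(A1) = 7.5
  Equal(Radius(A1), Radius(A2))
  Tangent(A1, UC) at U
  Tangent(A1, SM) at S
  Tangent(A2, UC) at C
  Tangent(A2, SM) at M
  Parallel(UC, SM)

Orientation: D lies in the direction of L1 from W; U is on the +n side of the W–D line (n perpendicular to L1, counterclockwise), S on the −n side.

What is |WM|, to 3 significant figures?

38.2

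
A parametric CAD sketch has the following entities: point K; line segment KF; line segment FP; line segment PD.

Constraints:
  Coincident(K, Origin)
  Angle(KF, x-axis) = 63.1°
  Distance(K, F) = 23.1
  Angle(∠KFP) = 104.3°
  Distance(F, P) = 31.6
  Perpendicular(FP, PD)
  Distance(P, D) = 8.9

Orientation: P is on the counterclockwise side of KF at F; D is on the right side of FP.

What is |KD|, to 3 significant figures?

48.7

K is at the origin; KF runs at 63.1° with length 23.1, so F = 23.1·(cos 63.1°, sin 63.1°) = (10.5, 20.6). ∠KFP = 104.3°, so FP runs at 63.1° + (180° − 104.3°) = 139° from the x-axis; with |FP| = 31.6, P = F + 31.6·(cos 139°, sin 139°) = (-13.3, 41.4). The perpendicularity gives PD at right angles to FP; with |PD| = 8.9 on the right of FP, D = P + 8.9·(0.659, 0.752) = (-7.46, 48.1). Then |KD| = |D − K| = 48.7.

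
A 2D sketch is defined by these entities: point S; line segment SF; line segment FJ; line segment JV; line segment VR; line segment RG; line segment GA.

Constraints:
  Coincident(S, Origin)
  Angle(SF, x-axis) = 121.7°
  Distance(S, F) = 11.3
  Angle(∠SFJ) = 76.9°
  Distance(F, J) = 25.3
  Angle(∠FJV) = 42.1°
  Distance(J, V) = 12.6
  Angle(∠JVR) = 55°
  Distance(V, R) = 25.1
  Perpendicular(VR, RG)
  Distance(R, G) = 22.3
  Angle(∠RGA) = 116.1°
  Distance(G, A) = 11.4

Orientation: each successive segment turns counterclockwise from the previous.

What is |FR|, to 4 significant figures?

20.88

S is at the origin; SF runs at 121.7° with length 11.3, so F = (-5.938, 9.614). ∠SFJ = 76.9° gives FJ at -135.2° from the x-axis; with |FJ| = 25.3, J = (-23.89, -8.213). ∠FJV = 42.1° gives JV at 2.700° from the x-axis; with |JV| = 12.6, V = (-11.30, -7.620). ∠JVR = 55.0° gives VR at 127.7° from the x-axis; with |VR| = 25.1, R = (-26.65, 12.24). Then |FR| = |R − F| = 20.88.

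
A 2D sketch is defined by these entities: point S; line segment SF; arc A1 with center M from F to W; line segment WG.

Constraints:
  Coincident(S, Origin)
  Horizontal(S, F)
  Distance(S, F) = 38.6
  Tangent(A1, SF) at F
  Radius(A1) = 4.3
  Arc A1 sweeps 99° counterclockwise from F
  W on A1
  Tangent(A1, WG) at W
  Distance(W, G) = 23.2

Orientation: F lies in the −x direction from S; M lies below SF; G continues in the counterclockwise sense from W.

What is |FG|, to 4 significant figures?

27.89

S is at the origin; SF is horizontal with |SF| = 38.6 and F on the −x side, so F = (-38.60, 0.000). A1 meets SF tangentially, so MF is at right angles to SF, so M = F + (0, -4.3) = (-38.60, -4.300). On A1, F sits at bearing 90° from M; a 99° counterclockwise sweep puts W at bearing 189°, so W = M + 4.3·(cos 189°, sin 189°) = (-42.85, -4.973). Since A1 is tangent to WG there, MW ⟂ WG, so WG runs along (−sin 189°, cos 189°); with |WG| = 23.2, G = (-39.22, -27.89). Then |FG| = |G − F| = 27.89.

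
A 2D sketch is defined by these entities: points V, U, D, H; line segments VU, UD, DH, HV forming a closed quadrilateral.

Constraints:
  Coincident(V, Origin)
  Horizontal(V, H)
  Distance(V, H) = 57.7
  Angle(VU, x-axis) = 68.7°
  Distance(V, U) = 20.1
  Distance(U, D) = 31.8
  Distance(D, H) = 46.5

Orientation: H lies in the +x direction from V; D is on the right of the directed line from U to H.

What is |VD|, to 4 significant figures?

18.03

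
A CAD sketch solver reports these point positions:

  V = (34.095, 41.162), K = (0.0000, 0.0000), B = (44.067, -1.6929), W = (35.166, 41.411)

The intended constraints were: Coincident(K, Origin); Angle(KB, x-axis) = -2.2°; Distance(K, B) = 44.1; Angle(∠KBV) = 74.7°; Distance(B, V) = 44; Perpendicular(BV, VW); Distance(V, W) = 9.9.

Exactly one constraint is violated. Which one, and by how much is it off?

Distance(V, W) = 9.9 — off by 8.80.

K = (0.00, 0.00) ✓; KB at -2.200° ✓; |KB| = 44.10 ✓; ∠KBV = 74.70° ✓; |BV| = 44.00 ✓; ∠(BV, VW) = 90.01° ✓; |VW| = 1.100 ✗.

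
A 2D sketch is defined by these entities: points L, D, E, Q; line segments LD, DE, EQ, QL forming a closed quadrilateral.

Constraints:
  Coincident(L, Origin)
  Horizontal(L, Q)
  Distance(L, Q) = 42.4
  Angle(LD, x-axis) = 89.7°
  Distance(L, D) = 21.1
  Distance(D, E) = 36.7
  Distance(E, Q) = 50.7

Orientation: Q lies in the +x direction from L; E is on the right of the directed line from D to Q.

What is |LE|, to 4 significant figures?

16.24

L is at the origin; L and Q share the same y with |LQ| = 42.4 and Q in +x, so Q = (42.4, 0). LD runs at 89.7° with |LD| = 21.1, so D = (0.1105, 21.10). E is determined by |DE| = 36.7 and |EQ| = 50.7 together: it lies at the intersection of circle(D, 36.7) and circle(Q, 50.7). With |DQ| = 47.26, the foot of the radical line on DQ is 10.69 from D and the perpendicular offset is √(36.7² − 10.69²) = 35.11. Taking the right-of-DQ solution: E = (-6.003, -15.09).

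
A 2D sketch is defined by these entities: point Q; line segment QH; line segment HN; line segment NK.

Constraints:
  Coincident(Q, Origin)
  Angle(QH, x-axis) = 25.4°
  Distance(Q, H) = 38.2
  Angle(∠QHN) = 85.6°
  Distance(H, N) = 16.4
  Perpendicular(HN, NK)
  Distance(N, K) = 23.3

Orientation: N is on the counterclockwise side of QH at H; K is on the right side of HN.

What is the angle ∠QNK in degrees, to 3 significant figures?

161°

∠QHN = 85.6°, so HN runs at 25.4° + (180° − 85.6°) = 120° from the x-axis; with |HN| = 16.4, N = H + 16.4·(cos 120°, sin 120°) = (26.4, 30.6). HN is perpendicular to NK; with |NK| = 23.3 on the right of HN, K = N + 23.3·(0.868, 0.497) = (46.6, 42.2). Then cos ∠QNK = NQ·NK / (|NQ||NK|), giving 161°.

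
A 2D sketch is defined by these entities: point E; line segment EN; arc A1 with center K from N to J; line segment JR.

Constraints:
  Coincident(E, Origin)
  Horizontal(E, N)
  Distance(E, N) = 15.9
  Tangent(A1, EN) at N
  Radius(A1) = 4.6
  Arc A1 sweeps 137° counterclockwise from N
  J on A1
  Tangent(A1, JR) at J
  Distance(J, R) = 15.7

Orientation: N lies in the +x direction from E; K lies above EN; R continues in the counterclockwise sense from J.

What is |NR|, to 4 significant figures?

20.45

On A1, N sits at bearing -90° from K; a 137° counterclockwise sweep puts J at bearing 47°, so J = K + 4.6·(cos 47°, sin 47°) = (19.04, 7.964). A1 meets JR tangentially, so KJ is at right angles to JR, so JR runs along (−sin 47°, cos 47°); with |JR| = 15.7, R = (7.555, 18.67). Then |NR| = |R − N| = 20.45.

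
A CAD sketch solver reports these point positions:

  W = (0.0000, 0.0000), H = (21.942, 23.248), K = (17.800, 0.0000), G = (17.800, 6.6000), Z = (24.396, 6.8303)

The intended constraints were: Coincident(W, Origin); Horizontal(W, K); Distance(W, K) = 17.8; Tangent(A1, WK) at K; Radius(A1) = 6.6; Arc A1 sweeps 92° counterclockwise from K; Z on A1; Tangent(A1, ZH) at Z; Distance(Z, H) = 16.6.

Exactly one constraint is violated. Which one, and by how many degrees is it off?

Tangent(A1, ZH) at Z — off by 6.50°.

W = (0.00, 0.00) ✓; W.y = 0.00, K.y = 0.00 ✓; |WK| = 17.80 ✓; ∠(GK, KW) = 90.00° ✓; |GK| = 6.600 ✓; bearing(G→Z) − bearing(G→K) = 92.00° ✓; |GZ| = 6.600 ✓; ∠(GZ, ZH) = 83.50° ✗; |ZH| = 16.60 ✓.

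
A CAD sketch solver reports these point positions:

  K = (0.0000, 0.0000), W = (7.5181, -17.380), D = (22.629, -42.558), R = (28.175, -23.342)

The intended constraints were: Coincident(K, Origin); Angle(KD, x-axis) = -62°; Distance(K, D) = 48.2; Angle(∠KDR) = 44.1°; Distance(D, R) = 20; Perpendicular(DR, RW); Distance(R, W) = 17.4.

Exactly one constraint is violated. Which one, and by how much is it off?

Distance(R, W) = 17.4 — off by 4.10.

K = (0.00, 0.00) ✓; KD at -62.00° ✓; |KD| = 48.20 ✓; ∠KDR = 44.10° ✓; |DR| = 20.00 ✓; ∠(DR, RW) = 90.00° ✓; |RW| = 21.50 ✗.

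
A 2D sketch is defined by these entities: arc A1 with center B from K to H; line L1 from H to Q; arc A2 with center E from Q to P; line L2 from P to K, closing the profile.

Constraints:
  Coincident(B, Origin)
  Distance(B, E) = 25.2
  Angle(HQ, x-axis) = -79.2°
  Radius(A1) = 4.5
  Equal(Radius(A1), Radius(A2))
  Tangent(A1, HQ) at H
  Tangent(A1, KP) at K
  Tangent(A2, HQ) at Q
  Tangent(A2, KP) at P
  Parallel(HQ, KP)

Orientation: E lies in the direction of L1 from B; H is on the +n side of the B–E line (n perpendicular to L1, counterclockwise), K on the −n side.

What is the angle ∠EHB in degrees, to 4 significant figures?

79.88°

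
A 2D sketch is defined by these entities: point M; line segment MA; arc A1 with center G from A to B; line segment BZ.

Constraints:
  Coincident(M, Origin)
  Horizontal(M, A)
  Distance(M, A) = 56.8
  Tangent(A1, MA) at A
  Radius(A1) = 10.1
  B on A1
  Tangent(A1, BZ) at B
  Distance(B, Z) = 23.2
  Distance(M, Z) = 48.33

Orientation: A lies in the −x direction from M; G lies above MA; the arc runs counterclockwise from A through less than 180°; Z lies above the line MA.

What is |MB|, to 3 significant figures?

47.8

M is at the origin; MA is horizontal with |MA| = 56.8 and A on the −x side, so A = (-56.8, 0.00). The tangent condition forces GA to be normal to MA, so G = A + (0, 10.1) = (-56.8, 10.1). Since GB ⟂ BZ (tangency), |GZ| = √(10.1² + 23.2²) = 25.3 regardless of where B sits on A1. So Z lies on both circle(M, 48.33) and circle(G, 25.3); the above-MA intersection is Z = (-39.2, 28.3). B is the foot of the tangent from Z: B = (-47.3, 6.55).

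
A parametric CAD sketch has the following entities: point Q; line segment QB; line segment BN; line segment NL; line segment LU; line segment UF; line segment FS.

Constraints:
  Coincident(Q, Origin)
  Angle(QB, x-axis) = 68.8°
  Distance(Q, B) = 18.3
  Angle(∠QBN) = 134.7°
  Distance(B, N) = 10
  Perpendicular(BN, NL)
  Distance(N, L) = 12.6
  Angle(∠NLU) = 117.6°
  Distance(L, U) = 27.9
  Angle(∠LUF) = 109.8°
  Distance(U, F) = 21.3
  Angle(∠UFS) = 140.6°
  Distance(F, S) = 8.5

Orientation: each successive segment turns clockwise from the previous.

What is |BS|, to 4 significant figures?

31.70

Q is at the origin; QB runs at 68.8° with length 18.3, so B = (6.618, 17.06). ∠QBN = 134.7° gives BN at 23.50° from the x-axis; with |BN| = 10.0, N = (15.79, 21.05). The perpendicularity gives NL at right angles to BN, so NL runs at -66.50°; with |NL| = 12.6, L = (20.81, 9.494). ∠NLU = 117.6° gives LU at -128.9° from the x-axis; with |LU| = 27.9, U = (3.292, -12.22). ∠LUF = 109.8° gives UF at 160.9° from the x-axis; with |UF| = 21.3, F = (-16.84, -5.249). ∠UFS = 140.6° gives FS at 121.5° from the x-axis; with |FS| = 8.5, S = (-21.28, 1.998). Then |BS| = |S − B| = 31.70.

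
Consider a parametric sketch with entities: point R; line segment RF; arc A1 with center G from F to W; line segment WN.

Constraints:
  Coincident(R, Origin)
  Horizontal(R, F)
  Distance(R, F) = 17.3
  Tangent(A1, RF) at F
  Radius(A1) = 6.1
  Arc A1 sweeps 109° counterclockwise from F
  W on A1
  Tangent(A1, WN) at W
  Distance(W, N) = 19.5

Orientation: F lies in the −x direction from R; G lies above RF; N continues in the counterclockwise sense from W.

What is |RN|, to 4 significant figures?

31.99

On A1, F sits at bearing -90° from G; a 109° counterclockwise sweep puts W at bearing 19°, so W = G + 6.1·(cos 19°, sin 19°) = (-11.53, 8.086). Tangency of A1 to WN means the radius GW is perpendicular to WN, so WN runs along (−sin 19°, cos 19°); with |WN| = 19.5, N = (-17.88, 26.52). Then |RN| = |N − R| = 31.99.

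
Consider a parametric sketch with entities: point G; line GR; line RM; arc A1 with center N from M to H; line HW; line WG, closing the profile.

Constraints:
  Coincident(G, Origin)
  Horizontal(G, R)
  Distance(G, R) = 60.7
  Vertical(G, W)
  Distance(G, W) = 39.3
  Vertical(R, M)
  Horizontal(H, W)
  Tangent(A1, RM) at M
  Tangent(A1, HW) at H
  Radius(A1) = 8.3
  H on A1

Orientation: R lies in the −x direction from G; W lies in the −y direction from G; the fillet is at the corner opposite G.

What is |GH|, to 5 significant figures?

65.500

The virtual corner opposite G is at (-60.700, -39.300). Since A1 is tangent to RM there, NM ⟂ RM and the tangent condition forces NH to be normal to HW, with radius 8.3, so the center N sits 8.3 in from both sides at N = (-52.400, -31.000). That places the tangent points at M = (-60.700, -31.000) on RM and H = (-52.400, -39.300) on HW. Then |GH| = |H − G| = 65.500.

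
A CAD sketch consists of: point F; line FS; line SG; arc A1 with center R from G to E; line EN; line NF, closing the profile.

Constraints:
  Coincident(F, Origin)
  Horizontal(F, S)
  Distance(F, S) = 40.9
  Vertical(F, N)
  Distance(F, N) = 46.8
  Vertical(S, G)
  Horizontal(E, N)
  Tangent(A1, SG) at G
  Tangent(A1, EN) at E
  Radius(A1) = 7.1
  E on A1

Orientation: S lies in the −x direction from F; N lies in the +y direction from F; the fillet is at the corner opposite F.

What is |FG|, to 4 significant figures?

57.00

F is at the origin; F and S share the same y with |FS| = 40.9 and S on the −x side, so S = (-40.90, 0.000). F and N share the same x with |FN| = 46.8 and N on the +y side, so N = (0.000, 46.80). The virtual corner opposite F is at (-40.90, 46.80). Since A1 is tangent to SG there, RG ⟂ SG and since A1 is tangent to EN there, RE ⟂ EN, with radius 7.1, so the center R sits 7.1 in from both sides at R = (-33.80, 39.70). That places the tangent points at G = (-40.90, 39.70) on SG and E = (-33.80, 46.80) on EN. Then |FG| = |G − F| = 57.00.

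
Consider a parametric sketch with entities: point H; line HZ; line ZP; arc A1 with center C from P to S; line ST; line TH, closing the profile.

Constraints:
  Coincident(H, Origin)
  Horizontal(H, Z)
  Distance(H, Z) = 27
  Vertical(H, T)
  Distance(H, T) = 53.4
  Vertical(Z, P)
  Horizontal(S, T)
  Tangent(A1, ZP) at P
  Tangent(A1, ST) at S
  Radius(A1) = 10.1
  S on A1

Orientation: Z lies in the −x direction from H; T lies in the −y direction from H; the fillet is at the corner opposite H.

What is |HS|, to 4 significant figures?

56.01

The virtual corner opposite H is at (-27.00, -53.40). Since A1 is tangent to ZP there, CP ⟂ ZP and tangency of A1 to ST means the radius CS is perpendicular to ST, with radius 10.1, so the center C sits 10.1 in from both sides at C = (-16.90, -43.30). That places the tangent points at P = (-27.00, -43.30) on ZP and S = (-16.90, -53.40) on ST. Then |HS| = |S − H| = 56.01.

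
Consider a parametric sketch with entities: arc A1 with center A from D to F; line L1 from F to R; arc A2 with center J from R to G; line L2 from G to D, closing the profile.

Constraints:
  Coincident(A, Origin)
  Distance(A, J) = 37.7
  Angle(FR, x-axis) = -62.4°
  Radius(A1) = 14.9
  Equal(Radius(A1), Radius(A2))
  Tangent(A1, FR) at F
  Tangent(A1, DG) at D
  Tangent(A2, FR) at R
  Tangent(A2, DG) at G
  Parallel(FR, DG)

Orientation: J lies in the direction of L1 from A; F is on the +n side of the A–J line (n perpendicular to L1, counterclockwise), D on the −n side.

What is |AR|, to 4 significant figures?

40.54

The slot axis is L1's direction at -62.4°, so u = (cos -62.4°, sin -62.4°) = (0.4633, -0.8862) and n = (−sin -62.4°, cos -62.4°) = (0.8862, 0.4633). A is at the origin and J lies 37.7 along u from A, so J = 37.7·u = (17.47, -33.41). Tangency of A1 to both parallel lines with radius 14.9 puts F and D at A ± 14.9·n: F = (13.20, 6.903), D = (-13.20, -6.903). Equal radii place R and G the same way about J: R = J + 14.9·n = (30.67, -26.51), G = J − 14.9·n = (4.262, -40.31). Then |AR| = |R − A| = 40.54.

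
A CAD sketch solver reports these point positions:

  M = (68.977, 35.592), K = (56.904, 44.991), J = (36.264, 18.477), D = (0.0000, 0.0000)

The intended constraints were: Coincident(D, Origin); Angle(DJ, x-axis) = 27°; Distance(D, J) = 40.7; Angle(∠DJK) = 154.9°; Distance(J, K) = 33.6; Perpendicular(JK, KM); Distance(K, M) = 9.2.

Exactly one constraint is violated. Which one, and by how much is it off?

Distance(K, M) = 9.2 — off by 6.10.

D = (0.00, 0.00) ✓; DJ at 27.00° ✓; |DJ| = 40.70 ✓; ∠DJK = 154.9° ✓; |JK| = 33.60 ✓; ∠(JK, KM) = 90.00° ✓; |KM| = 15.30 ✗.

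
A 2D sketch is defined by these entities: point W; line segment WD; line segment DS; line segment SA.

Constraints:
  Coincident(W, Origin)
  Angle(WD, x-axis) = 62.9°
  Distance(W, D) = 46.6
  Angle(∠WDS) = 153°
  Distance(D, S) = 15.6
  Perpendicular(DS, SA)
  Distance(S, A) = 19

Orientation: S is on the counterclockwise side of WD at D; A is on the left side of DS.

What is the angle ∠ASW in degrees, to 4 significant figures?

69.68°

W is at the origin; WD runs at 62.9° with length 46.6, so D = 46.6·(cos 62.9°, sin 62.9°) = (21.23, 41.48). ∠WDS = 153.0°, so DS runs at 62.9° + (180° − 153.0°) = 89.90° from the x-axis; with |DS| = 15.6, S = D + 15.6·(cos 89.90°, sin 89.90°) = (21.26, 57.08). DS is perpendicular to SA; with |SA| = 19.0 on the left of DS, A = S + 19.0·(-1.000, 0.001745) = (2.256, 57.12). Then cos ∠ASW = SA·SW / (|SA||SW|), giving 69.68°.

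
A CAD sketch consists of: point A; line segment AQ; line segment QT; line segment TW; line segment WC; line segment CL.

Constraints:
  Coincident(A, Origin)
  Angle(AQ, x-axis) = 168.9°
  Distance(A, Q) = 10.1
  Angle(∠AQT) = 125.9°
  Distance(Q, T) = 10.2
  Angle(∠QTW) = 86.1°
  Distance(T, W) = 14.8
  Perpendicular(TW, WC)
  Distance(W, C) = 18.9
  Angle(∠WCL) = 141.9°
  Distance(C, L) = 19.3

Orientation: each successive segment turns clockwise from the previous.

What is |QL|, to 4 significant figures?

24.01

A is at the origin; AQ runs at 168.9° with length 10.1, so Q = (-9.911, 1.944). ∠AQT = 125.9° gives QT at 114.8° from the x-axis; with |QT| = 10.2, T = (-14.19, 11.20). ∠QTW = 86.1° gives TW at 20.90° from the x-axis; with |TW| = 14.8, W = (-0.3632, 16.48). TW is perpendicular to WC, so WC runs at -69.10°; with |WC| = 18.9, C = (6.379, -1.173). ∠WCL = 141.9° gives CL at -107.2° from the x-axis; with |CL| = 19.3, L = (0.6719, -19.61). Then |QL| = |L − Q| = 24.01.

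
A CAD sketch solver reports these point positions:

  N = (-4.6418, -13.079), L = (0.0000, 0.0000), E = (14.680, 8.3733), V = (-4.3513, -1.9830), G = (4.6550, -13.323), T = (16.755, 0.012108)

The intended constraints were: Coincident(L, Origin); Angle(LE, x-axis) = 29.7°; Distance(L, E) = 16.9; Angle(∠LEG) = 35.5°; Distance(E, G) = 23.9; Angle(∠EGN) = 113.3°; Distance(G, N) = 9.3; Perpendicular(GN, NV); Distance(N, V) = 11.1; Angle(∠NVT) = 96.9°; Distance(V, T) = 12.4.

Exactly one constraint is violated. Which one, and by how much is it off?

Distance(V, T) = 12.4 — off by 8.80.

L = (0.00, 0.00) ✓; LE at 29.70° ✓; |LE| = 16.90 ✓; ∠LEG = 35.50° ✓; |EG| = 23.90 ✓; ∠EGN = 113.3° ✓; |GN| = 9.300 ✓; ∠(GN, NV) = 90.00° ✓; |NV| = 11.10 ✓; ∠NVT = 96.90° ✓; |VT| = 21.20 ✗.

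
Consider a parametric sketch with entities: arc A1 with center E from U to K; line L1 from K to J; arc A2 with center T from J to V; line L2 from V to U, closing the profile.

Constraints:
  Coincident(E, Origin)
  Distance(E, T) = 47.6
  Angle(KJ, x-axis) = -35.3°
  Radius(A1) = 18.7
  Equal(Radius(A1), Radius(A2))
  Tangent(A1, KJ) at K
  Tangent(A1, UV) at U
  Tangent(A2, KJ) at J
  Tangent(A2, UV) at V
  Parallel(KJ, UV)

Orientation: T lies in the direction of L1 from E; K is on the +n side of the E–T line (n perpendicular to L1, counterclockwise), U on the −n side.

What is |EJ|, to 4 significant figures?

51.14

Tangency of A1 to both parallel lines with radius 18.7 puts K and U at E ± 18.7·n: K = (10.81, 15.26), U = (-10.81, -15.26). Equal radii place J and V the same way about T: J = T + 18.7·n = (49.65, -12.24), V = T − 18.7·n = (28.04, -42.77). Then |EJ| = |J − E| = 51.14.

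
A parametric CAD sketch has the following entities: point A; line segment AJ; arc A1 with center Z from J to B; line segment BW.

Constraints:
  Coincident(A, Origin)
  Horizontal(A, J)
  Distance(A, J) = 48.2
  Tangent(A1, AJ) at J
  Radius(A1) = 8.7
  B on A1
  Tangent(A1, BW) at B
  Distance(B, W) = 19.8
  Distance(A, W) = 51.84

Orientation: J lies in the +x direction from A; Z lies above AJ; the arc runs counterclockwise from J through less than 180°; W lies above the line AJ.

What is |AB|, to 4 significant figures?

56.77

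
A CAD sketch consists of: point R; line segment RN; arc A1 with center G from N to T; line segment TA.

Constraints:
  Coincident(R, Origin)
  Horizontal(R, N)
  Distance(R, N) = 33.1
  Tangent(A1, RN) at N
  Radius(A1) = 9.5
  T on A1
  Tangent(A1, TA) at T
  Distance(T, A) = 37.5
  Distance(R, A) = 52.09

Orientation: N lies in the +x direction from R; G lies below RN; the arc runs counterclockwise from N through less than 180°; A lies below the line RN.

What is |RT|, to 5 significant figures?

25.373

R is at the origin; RN is horizontal with |RN| = 33.1 and N on the +x side, so N = (33.100, 0.0000). A1 meets RN tangentially, so GN is at right angles to RN, so G = N + (0, -9.5) = (33.100, -9.5000). Since GT ⟂ TA (tangency), |GA| = √(9.5² + 37.5²) = 38.685 regardless of where T sits on A1. So A lies on both circle(R, 52.09) and circle(G, 38.685); the below-RN intersection is A = (22.861, -46.805). T is the foot of the tangent from A: T = (23.602, -9.3124).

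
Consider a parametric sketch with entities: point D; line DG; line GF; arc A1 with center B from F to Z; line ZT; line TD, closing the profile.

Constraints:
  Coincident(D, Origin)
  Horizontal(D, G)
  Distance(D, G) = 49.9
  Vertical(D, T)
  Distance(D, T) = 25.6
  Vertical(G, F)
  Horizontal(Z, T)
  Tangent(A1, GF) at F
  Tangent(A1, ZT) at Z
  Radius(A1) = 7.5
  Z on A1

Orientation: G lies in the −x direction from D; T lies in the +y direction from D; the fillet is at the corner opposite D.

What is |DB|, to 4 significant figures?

46.10

D is at the origin; D and G share the same y with |DG| = 49.9 and G on the −x side, so G = (-49.90, 0.000). D and T share the same x with |DT| = 25.6 and T on the +y side, so T = (0.000, 25.60). The virtual corner opposite D is at (-49.90, 25.60). Since A1 is tangent to GF there, BF ⟂ GF and since A1 is tangent to ZT there, BZ ⟂ ZT, with radius 7.5, so the center B sits 7.5 in from both sides at B = (-42.40, 18.10). Then |DB| = |B − D| = 46.10.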